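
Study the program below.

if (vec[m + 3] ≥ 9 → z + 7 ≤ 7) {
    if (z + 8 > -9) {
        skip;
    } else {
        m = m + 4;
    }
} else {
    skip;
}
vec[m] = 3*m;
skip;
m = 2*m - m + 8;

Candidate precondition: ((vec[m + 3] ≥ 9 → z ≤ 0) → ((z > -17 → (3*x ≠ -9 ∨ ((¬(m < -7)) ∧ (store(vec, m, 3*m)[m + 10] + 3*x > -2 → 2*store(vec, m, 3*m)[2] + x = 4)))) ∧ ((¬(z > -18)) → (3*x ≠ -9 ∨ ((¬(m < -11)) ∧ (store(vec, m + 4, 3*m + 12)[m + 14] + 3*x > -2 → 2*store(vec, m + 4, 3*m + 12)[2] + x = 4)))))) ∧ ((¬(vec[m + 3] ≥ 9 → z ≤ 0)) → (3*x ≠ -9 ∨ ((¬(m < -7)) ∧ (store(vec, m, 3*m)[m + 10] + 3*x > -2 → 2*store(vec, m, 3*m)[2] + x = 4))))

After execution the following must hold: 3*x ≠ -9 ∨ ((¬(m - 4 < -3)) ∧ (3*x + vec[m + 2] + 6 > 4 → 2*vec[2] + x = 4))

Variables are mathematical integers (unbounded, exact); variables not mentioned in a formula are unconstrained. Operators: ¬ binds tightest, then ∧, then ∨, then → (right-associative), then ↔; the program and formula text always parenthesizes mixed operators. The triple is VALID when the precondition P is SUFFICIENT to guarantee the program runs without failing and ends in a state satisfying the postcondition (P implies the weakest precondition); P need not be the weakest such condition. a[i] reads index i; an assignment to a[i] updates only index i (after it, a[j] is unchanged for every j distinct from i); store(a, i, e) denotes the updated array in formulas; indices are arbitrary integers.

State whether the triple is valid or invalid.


Working backward. After the program, the postcondition 3*x ≠ -9 ∨ ((¬(m - 4 < -3)) ∧ (3*x + vec[m + 2] + 6 > 4 → 2*vec[2] + x = 4)) must hold; in canonical form it is 3*x ≠ -9 ∨ ((¬(m < 1)) ∧ (vec[m + 2] + 3*x > -2 → 2*vec[2] + x = 4)).
Before m := 2*m - m + 8: 3*x ≠ -9 ∨ ((¬(m < -7)) ∧ (vec[m + 10] + 3*x > -2 → 2*vec[2] + x = 4))
Before skip: 3*x ≠ -9 ∨ ((¬(m < -7)) ∧ (vec[m + 10] + 3*x > -2 → 2*vec[2] + x = 4))
Before vec[m] := 3*m: 3*x ≠ -9 ∨ ((¬(m < -7)) ∧ (store(vec, m, 3*m)[m + 10] + 3*x > -2 → 2*store(vec, m, 3*m)[2] + x = 4))
Then branch requires (z > -17 → (3*x ≠ -9 ∨ ((¬(m < -7)) ∧ (store(vec, m, 3*m)[m + 10] + 3*x > -2 → 2*store(vec, m, 3*m)[2] + x = 4)))) ∧ ((¬(z > -17)) → (3*x ≠ -9 ∨ ((¬(m < -11)) ∧ (store(vec, m + 4, 3*m + 12)[m + 14] + 3*x > -2 → 2*store(vec, m + 4, 3*m + 12)[2] + x = 4)))); else branch requires 3*x ≠ -9 ∨ ((¬(m < -7)) ∧ (store(vec, m, 3*m)[m + 10] + 3*x > -2 → 2*store(vec, m, 3*m)[2] + x = 4)).
Before the if: ((vec[m + 3] ≥ 9 → z ≤ 0) → ((z > -17 → (3*x ≠ -9 ∨ ((¬(m < -7)) ∧ (store(vec, m, 3*m)[m + 10] + 3*x > -2 → 2*store(vec, m, 3*m)[2] + x = 4)))) ∧ ((¬(z > -17)) → (3*x ≠ -9 ∨ ((¬(m < -11)) ∧ (store(vec, m + 4, 3*m + 12)[m + 14] + 3*x > -2 → 2*store(vec, m + 4, 3*m + 12)[2] + x = 4)))))) ∧ ((¬(vec[m + 3] ≥ 9 → z ≤ 0)) → (3*x ≠ -9 ∨ ((¬(m < -7)) ∧ (store(vec, m, 3*m)[m + 10] + 3*x > -2 → 2*store(vec, m, 3*m)[2] + x = 4))))
The weakest precondition is ((vec[m + 3] ≥ 9 → z ≤ 0) → ((z > -17 → (3*x ≠ -9 ∨ ((¬(m < -7)) ∧ (store(vec, m, 3*m)[m + 10] + 3*x > -2 → 2*store(vec, m, 3*m)[2] + x = 4)))) ∧ ((¬(z > -17)) → (3*x ≠ -9 ∨ ((¬(m < -11)) ∧ (store(vec, m + 4, 3*m + 12)[m + 14] + 3*x > -2 → 2*store(vec, m + 4, 3*m + 12)[2] + x = 4)))))) ∧ ((¬(vec[m + 3] ≥ 9 → z ≤ 0)) → (3*x ≠ -9 ∨ ((¬(m < -7)) ∧ (store(vec, m, 3*m)[m + 10] + 3*x > -2 → 2*store(vec, m, 3*m)[2] + x = 4)))).
Check whether ((vec[m + 3] ≥ 9 → z ≤ 0) → ((z > -17 → (3*x ≠ -9 ∨ ((¬(m < -7)) ∧ (store(vec, m, 3*m)[m + 10] + 3*x > -2 → 2*store(vec, m, 3*m)[2] + x = 4)))) ∧ ((¬(z > -18)) → (3*x ≠ -9 ∨ ((¬(m < -11)) ∧ (store(vec, m + 4, 3*m + 12)[m + 14] + 3*x > -2 → 2*store(vec, m + 4, 3*m + 12)[2] + x = 4)))))) ∧ ((¬(vec[m + 3] ≥ 9 → z ≤ 0)) → (3*x ≠ -9 ∨ ((¬(m < -7)) ∧ (store(vec, m, 3*m)[m + 10] + 3*x > -2 → 2*store(vec, m, 3*m)[2] + x = 4)))) implies it.
Countermodel: at the initial state m = -12, vec = {[-12] = 3, [-9] = 3, [-8] = 3, [-2] = 3, [2] = 3, elsewhere 3}, x = -3, z = -17, the precondition holds but the weakest precondition fails.
Answer: invalid


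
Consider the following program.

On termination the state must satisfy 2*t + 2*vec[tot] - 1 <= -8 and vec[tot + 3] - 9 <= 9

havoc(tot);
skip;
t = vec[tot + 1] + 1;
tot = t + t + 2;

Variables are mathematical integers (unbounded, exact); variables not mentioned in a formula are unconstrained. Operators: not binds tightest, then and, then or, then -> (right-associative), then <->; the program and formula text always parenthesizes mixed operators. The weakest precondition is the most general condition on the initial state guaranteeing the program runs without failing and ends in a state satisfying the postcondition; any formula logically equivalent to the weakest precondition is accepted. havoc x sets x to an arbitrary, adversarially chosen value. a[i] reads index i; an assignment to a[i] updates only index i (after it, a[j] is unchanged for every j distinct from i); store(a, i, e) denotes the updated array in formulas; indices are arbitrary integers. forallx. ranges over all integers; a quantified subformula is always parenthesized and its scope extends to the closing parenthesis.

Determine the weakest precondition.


Working backward. After the program, the postcondition 2*t + 2*vec[tot] - 1 <= -8 and vec[tot + 3] - 9 <= 9 must hold; in canonical form it is 2*vec[tot] + 2*t <= -7 and vec[tot + 3] <= 18.
Before tot := t + t + 2: 2*vec[2*t + 2] + 2*t <= -7 and vec[2*t + 5] <= 18
Before t := vec[tot + 1] + 1: 2*vec[2*vec[tot + 1] + 4] + 2*vec[tot + 1] <= -9 and vec[2*vec[tot + 1] + 7] <= 18
Before skip: 2*vec[2*vec[tot + 1] + 4] + 2*vec[tot + 1] <= -9 and vec[2*vec[tot + 1] + 7] <= 18
Before havoc tot: forall tot_1. (2*vec[2*vec[tot_1 + 1] + 4] + 2*vec[tot_1 + 1] <= -9 and vec[2*vec[tot_1 + 1] + 7] <= 18)
Answer: WP = forall tot_1. (2*vec[2*vec[tot_1 + 1] + 4] + 2*vec[tot_1 + 1] <= -9 and vec[2*vec[tot_1 + 1] + 7] <= 18)


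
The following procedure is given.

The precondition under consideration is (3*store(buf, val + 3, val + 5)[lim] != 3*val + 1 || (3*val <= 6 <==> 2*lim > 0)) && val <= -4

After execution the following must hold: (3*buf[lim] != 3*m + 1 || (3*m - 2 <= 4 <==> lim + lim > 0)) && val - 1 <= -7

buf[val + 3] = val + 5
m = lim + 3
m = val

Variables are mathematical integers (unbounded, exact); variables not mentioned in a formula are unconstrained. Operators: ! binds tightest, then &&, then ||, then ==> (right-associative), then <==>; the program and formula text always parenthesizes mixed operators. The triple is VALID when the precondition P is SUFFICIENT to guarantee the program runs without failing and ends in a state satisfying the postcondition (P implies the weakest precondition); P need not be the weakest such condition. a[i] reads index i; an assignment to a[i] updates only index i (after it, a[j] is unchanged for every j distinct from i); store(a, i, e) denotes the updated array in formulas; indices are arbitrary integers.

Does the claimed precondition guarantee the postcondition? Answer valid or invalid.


Working backward. After the program, the postcondition (3*buf[lim] != 3*m + 1 || (3*m - 2 <= 4 <==> lim + lim > 0)) && val - 1 <= -7 must hold; in canonical form it is (3*buf[lim] != 3*m + 1 || (3*m <= 6 <==> 2*lim > 0)) && val <= -6.
Before m := val: (3*buf[lim] != 3*val + 1 || (3*val <= 6 <==> 2*lim > 0)) && val <= -6
Before m := lim + 3: (3*buf[lim] != 3*val + 1 || (3*val <= 6 <==> 2*lim > 0)) && val <= -6
Before buf[val + 3] := val + 5: (3*store(buf, val + 3, val + 5)[lim] != 3*val + 1 || (3*val <= 6 <==> 2*lim > 0)) && val <= -6
The weakest precondition is (3*store(buf, val + 3, val + 5)[lim] != 3*val + 1 || (3*val <= 6 <==> 2*lim > 0)) && val <= -6.
Check whether (3*store(buf, val + 3, val + 5)[lim] != 3*val + 1 || (3*val <= 6 <==> 2*lim > 0)) && val <= -4 implies it.
Countermodel: at the initial state buf = {[-1] = 0, [0] = 0, elsewhere 0}, lim = 0, val = -4, the precondition holds but the weakest precondition fails.
Answer: invalid


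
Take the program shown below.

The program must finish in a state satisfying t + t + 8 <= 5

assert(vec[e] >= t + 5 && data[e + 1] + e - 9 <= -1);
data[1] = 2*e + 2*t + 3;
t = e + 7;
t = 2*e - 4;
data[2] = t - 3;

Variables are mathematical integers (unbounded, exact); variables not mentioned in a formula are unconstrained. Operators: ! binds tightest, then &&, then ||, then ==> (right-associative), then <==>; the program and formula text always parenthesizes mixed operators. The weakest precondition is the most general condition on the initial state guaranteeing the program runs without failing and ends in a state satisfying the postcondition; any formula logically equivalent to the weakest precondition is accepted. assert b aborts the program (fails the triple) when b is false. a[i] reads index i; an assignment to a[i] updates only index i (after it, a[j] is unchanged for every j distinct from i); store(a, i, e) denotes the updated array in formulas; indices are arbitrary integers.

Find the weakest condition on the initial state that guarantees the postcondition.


Working backward. After the program, the postcondition t + t + 8 <= 5 must hold; in canonical form it is 2*t <= -3.
Before data[2] := t - 3: 2*t <= -3
Before t := 2*e - 4: 4*e <= 5
Before t := e + 7: 4*e <= 5
Before data[1] := 2*e + 2*t + 3: 4*e <= 5
Before assert vec[e] >= t + 5 && data[e + 1] + e - 9 <= -1: vec[e] >= t + 5 && data[e + 1] + e <= 8 && 4*e <= 5
Answer: WP = vec[e] >= t + 5 && data[e + 1] + e <= 8 && 4*e <= 5


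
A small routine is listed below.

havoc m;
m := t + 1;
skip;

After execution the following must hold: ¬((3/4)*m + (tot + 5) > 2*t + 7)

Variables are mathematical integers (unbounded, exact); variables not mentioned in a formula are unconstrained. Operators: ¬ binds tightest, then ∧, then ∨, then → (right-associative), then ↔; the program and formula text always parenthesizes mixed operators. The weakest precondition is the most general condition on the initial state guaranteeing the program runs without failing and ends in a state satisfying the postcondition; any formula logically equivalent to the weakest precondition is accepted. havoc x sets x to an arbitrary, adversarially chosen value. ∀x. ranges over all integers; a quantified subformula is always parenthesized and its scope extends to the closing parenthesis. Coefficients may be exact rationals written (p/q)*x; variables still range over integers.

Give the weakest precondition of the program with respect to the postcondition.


Working backward. After the program, the postcondition ¬((3/4)*m + (tot + 5) > 2*t + 7) must hold; in canonical form it is ¬((3/4)*m + tot > 2*t + 2).
Before skip: ¬((3/4)*m + tot > 2*t + 2)
Before m := t + 1: ¬(tot > (5/4)*t + 5/4)
Before havoc m: ¬(tot > (5/4)*t + 5/4)
Answer: WP = ¬(tot > (5/4)*t + 5/4)


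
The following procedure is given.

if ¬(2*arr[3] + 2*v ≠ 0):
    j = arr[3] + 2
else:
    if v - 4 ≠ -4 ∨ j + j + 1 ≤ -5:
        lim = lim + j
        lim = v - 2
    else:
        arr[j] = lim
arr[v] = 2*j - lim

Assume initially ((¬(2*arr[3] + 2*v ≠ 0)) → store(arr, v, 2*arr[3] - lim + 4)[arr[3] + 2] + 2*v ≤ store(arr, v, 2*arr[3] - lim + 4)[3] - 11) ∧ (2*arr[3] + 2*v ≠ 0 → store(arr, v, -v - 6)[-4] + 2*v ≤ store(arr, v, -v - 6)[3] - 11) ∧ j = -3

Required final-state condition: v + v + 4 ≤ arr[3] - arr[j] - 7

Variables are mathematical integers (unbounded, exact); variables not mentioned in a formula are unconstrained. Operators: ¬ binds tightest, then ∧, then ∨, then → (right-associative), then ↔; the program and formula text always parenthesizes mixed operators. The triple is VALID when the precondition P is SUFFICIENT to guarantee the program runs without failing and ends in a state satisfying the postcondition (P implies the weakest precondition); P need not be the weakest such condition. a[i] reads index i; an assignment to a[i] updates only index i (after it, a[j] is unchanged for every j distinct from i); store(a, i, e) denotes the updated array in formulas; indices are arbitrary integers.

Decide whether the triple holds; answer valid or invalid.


Working backward. After the program, the postcondition v + v + 4 ≤ arr[3] - arr[j] - 7 must hold; in canonical form it is arr[j] + 2*v ≤ arr[3] - 11.
Before arr[v] := 2*j - lim: store(arr, v, 2*j - lim)[j] + 2*v ≤ store(arr, v, 2*j - lim)[3] - 11
Then branch requires store(arr, v, 2*arr[3] - lim + 4)[arr[3] + 2] + 2*v ≤ store(arr, v, 2*arr[3] - lim + 4)[3] - 11; else branch requires ((v ≠ 0 ∨ 2*j ≤ -6) → store(arr, v, 2*j - v + 2)[j] + 2*v ≤ store(arr, v, 2*j - v + 2)[3] - 11) ∧ ((¬(v ≠ 0 ∨ 2*j ≤ -6)) → store(store(arr, j, lim), v, 2*j - lim)[j] + 2*v ≤ store(store(arr, j, lim), v, 2*j - lim)[3] - 11).
Before the if: ((¬(2*arr[3] + 2*v ≠ 0)) → store(arr, v, 2*arr[3] - lim + 4)[arr[3] + 2] + 2*v ≤ store(arr, v, 2*arr[3] - lim + 4)[3] - 11) ∧ (2*arr[3] + 2*v ≠ 0 → (((v ≠ 0 ∨ 2*j ≤ -6) → store(arr, v, 2*j - v + 2)[j] + 2*v ≤ store(arr, v, 2*j - v + 2)[3] - 11) ∧ ((¬(v ≠ 0 ∨ 2*j ≤ -6)) → store(store(arr, j, lim), v, 2*j - lim)[j] + 2*v ≤ store(store(arr, j, lim), v, 2*j - lim)[3] - 11)))
The weakest precondition is ((¬(2*arr[3] + 2*v ≠ 0)) → store(arr, v, 2*arr[3] - lim + 4)[arr[3] + 2] + 2*v ≤ store(arr, v, 2*arr[3] - lim + 4)[3] - 11) ∧ (2*arr[3] + 2*v ≠ 0 → (((v ≠ 0 ∨ 2*j ≤ -6) → store(arr, v, 2*j - v + 2)[j] + 2*v ≤ store(arr, v, 2*j - v + 2)[3] - 11) ∧ ((¬(v ≠ 0 ∨ 2*j ≤ -6)) → store(store(arr, j, lim), v, 2*j - lim)[j] + 2*v ≤ store(store(arr, j, lim), v, 2*j - lim)[3] - 11))).
Check whether ((¬(2*arr[3] + 2*v ≠ 0)) → store(arr, v, 2*arr[3] - lim + 4)[arr[3] + 2] + 2*v ≤ store(arr, v, 2*arr[3] - lim + 4)[3] - 11) ∧ (2*arr[3] + 2*v ≠ 0 → store(arr, v, -v - 6)[-4] + 2*v ≤ store(arr, v, -v - 6)[3] - 11) ∧ j = -3 implies it.
Countermodel: at the initial state arr = {[-5] = 2, [-4] = 0, [-3] = 6520, [3] = 4, [6] = 2, elsewhere 2}, j = -3, lim = 0, v = -5, the precondition holds but the weakest precondition fails.
Answer: invalid


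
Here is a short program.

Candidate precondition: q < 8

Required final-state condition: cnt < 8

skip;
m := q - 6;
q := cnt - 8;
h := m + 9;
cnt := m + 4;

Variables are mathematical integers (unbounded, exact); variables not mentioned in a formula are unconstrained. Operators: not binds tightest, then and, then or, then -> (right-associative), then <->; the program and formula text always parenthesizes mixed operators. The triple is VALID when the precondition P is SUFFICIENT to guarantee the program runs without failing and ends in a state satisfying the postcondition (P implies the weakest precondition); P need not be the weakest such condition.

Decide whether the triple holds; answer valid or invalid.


Working backward. After the program, cnt < 8 must hold.
Before cnt := m + 4: m < 4
Before h := m + 9: m < 4
Before q := cnt - 8: m < 4
Before m := q - 6: q < 10
Before skip: q < 10
The weakest precondition is q < 10.
Check whether q < 8 implies it.
Every state satisfying the precondition satisfies the weakest precondition: the implication holds.
Answer: valid


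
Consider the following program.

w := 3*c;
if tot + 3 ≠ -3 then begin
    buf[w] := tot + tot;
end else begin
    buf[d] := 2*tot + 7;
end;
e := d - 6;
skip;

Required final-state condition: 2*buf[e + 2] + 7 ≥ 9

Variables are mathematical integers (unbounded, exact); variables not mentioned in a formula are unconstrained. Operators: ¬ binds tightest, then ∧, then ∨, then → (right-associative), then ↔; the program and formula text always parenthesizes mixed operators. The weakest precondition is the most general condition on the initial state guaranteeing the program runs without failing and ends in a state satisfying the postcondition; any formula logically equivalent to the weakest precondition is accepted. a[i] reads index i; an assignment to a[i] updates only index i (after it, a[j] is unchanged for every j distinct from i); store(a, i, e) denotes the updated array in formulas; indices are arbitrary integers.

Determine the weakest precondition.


Working backward. After the program, the postcondition 2*buf[e + 2] + 7 ≥ 9 must hold; in canonical form it is 2*buf[e + 2] ≥ 2.
Before skip: 2*buf[e + 2] ≥ 2
Before e := d - 6: 2*buf[d - 4] ≥ 2
Then branch requires 2*store(buf, w, 2*tot)[d - 4] ≥ 2; else branch requires 2*store(buf, d, 2*tot + 7)[d - 4] ≥ 2.
Before the if: (tot ≠ -6 → 2*store(buf, w, 2*tot)[d - 4] ≥ 2) ∧ ((¬(tot ≠ -6)) → 2*store(buf, d, 2*tot + 7)[d - 4] ≥ 2)
Before w := 3*c: (tot ≠ -6 → 2*store(buf, 3*c, 2*tot)[d - 4] ≥ 2) ∧ ((¬(tot ≠ -6)) → 2*store(buf, d, 2*tot + 7)[d - 4] ≥ 2)
Answer: WP = (tot ≠ -6 → 2*store(buf, 3*c, 2*tot)[d - 4] ≥ 2) ∧ ((¬(tot ≠ -6)) → 2*store(buf, d, 2*tot + 7)[d - 4] ≥ 2)


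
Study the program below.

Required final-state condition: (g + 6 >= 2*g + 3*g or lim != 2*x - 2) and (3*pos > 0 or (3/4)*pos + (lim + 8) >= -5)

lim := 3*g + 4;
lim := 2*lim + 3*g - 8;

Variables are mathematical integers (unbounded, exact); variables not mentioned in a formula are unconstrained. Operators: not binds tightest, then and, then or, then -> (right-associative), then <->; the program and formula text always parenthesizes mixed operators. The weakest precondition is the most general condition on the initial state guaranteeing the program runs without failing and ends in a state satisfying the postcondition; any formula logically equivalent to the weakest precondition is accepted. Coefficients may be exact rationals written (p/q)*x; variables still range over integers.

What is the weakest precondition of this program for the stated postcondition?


Working backward. After the program, the postcondition (g + 6 >= 2*g + 3*g or lim != 2*x - 2) and (3*pos > 0 or (3/4)*pos + (lim + 8) >= -5) must hold; in canonical form it is (4*g <= 6 or lim != 2*x - 2) and (3*pos > 0 or lim + (3/4)*pos >= -13).
Before lim := 2*lim + 3*g - 8: (4*g <= 6 or 3*g + 2*lim != 2*x + 6) and (3*pos > 0 or 3*g + 2*lim + (3/4)*pos >= -5)
Before lim := 3*g + 4: (4*g <= 6 or 9*g != 2*x - 2) and (3*pos > 0 or 9*g + (3/4)*pos >= -13)
Answer: WP = (4*g <= 6 or 9*g != 2*x - 2) and (3*pos > 0 or 9*g + (3/4)*pos >= -13)


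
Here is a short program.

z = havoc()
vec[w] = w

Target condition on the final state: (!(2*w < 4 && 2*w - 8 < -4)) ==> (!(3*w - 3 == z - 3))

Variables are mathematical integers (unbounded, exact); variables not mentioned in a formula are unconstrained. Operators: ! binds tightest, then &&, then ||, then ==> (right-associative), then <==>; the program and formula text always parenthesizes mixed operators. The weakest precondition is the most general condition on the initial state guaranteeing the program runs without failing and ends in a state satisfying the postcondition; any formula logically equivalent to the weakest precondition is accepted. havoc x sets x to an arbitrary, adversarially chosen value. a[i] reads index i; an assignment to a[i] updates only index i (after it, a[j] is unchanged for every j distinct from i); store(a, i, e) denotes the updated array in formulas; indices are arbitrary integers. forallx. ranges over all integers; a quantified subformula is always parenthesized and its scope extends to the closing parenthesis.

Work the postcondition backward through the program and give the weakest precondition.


Working backward. After the program, the postcondition (!(2*w < 4 && 2*w - 8 < -4)) ==> (!(3*w - 3 == z - 3)) must hold; in canonical form it is (!(2*w < 4)) ==> (!(3*w == z)).
Before vec[w] := w: (!(2*w < 4)) ==> (!(3*w == z))
Before havoc z: forall z_1. ((!(2*w < 4)) ==> (!(3*w == z_1)))
Answer: WP = forall z_1. ((!(2*w < 4)) ==> (!(3*w == z_1)))


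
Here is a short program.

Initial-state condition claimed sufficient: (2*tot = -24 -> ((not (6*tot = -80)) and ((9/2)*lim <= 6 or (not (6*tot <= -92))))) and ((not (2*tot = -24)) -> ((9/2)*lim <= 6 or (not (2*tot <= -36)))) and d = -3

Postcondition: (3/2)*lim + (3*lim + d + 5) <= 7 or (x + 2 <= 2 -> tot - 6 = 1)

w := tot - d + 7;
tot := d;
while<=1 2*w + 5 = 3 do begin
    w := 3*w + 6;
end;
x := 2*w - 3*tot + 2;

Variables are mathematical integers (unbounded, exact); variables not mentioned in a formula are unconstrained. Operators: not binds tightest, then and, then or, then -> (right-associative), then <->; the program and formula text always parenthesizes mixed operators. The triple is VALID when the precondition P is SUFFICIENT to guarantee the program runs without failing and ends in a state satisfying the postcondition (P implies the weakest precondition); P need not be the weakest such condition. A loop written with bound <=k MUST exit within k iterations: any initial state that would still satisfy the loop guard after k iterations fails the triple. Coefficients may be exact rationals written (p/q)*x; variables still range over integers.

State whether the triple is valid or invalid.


Working backward. After the program, the postcondition (3/2)*lim + (3*lim + d + 5) <= 7 or (x + 2 <= 2 -> tot - 6 = 1) must hold; in canonical form it is d + (9/2)*lim <= 2 or (x <= 0 -> tot = 7).
Before x := 2*w - 3*tot + 2: d + (9/2)*lim <= 2 or (2*w <= 3*tot - 2 -> tot = 7)
Before the loop (bound <=1), unroll the exhaustion recursion (WP_0 = exit-now case; WP_j = one more guarded iteration, up to j = 1):
  WP_0: (not (2*w = -2)) and (d + (9/2)*lim <= 2 or (2*w <= 3*tot - 2 -> tot = 7))
  WP_1: (2*w = -2 -> ((not (6*w = -14)) and (d + (9/2)*lim <= 2 or (6*w <= 3*tot - 14 -> tot = 7)))) and ((not (2*w = -2)) -> (d + (9/2)*lim <= 2 or (2*w <= 3*tot - 2 -> tot = 7)))
So before the loop: (2*w = -2 -> ((not (6*w = -14)) and (d + (9/2)*lim <= 2 or (6*w <= 3*tot - 14 -> tot = 7)))) and ((not (2*w = -2)) -> (d + (9/2)*lim <= 2 or (2*w <= 3*tot - 2 -> tot = 7)))
Before tot := d: (2*w = -2 -> ((not (6*w = -14)) and (d + (9/2)*lim <= 2 or (6*w <= 3*d - 14 -> d = 7)))) and ((not (2*w = -2)) -> (d + (9/2)*lim <= 2 or (2*w <= 3*d - 2 -> d = 7)))
Before w := tot - d + 7: (2*tot = 2*d - 16 -> ((not (6*tot = 6*d - 56)) and (d + (9/2)*lim <= 2 or (6*tot <= 9*d - 56 -> d = 7)))) and ((not (2*tot = 2*d - 16)) -> (d + (9/2)*lim <= 2 or (2*tot <= 5*d - 16 -> d = 7)))
The weakest precondition is (2*tot = 2*d - 16 -> ((not (6*tot = 6*d - 56)) and (d + (9/2)*lim <= 2 or (6*tot <= 9*d - 56 -> d = 7)))) and ((not (2*tot = 2*d - 16)) -> (d + (9/2)*lim <= 2 or (2*tot <= 5*d - 16 -> d = 7))).
Check whether (2*tot = -24 -> ((not (6*tot = -80)) and ((9/2)*lim <= 6 or (not (6*tot <= -92))))) and ((not (2*tot = -24)) -> ((9/2)*lim <= 6 or (not (2*tot <= -36)))) and d = -3 implies it.
Countermodel: at the initial state d = -3, lim = 2, tot = -16, the precondition holds but the weakest precondition fails.
Answer: invalid


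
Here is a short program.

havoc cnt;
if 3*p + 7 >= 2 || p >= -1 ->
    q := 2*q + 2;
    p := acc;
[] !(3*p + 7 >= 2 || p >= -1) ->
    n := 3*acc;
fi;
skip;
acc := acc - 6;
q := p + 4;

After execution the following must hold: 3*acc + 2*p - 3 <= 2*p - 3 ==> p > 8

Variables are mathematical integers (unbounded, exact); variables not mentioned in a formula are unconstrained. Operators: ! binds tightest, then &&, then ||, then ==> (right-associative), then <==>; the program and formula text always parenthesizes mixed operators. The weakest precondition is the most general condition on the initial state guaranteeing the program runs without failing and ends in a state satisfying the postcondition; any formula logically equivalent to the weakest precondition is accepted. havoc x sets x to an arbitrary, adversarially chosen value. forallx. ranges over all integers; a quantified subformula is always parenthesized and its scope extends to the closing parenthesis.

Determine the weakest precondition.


Working backward. After the program, the postcondition 3*acc + 2*p - 3 <= 2*p - 3 ==> p > 8 must hold; in canonical form it is 3*acc <= 0 ==> p > 8.
Before q := p + 4: 3*acc <= 0 ==> p > 8
Before acc := acc - 6: 3*acc <= 18 ==> p > 8
Before skip: 3*acc <= 18 ==> p > 8
Then branch requires 3*acc <= 18 ==> acc > 8; else branch requires 3*acc <= 18 ==> p > 8.
Before the if: ((3*p >= -5 || p >= -1) ==> (3*acc <= 18 ==> acc > 8)) && ((!(3*p >= -5 || p >= -1)) ==> (3*acc <= 18 ==> p > 8))
Before havoc cnt: ((3*p >= -5 || p >= -1) ==> (3*acc <= 18 ==> acc > 8)) && ((!(3*p >= -5 || p >= -1)) ==> (3*acc <= 18 ==> p > 8))
Answer: WP = ((3*p >= -5 || p >= -1) ==> (3*acc <= 18 ==> acc > 8)) && ((!(3*p >= -5 || p >= -1)) ==> (3*acc <= 18 ==> p > 8))


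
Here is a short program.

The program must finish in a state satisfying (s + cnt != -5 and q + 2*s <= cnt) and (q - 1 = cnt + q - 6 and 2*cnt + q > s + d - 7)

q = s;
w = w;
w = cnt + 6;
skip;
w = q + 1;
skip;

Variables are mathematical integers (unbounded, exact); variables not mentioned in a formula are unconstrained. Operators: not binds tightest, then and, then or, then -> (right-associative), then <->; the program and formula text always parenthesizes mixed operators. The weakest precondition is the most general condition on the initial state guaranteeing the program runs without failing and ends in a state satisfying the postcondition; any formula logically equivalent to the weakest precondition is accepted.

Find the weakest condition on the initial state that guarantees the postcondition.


Working backward. After the program, the postcondition (s + cnt != -5 and q + 2*s <= cnt) and (q - 1 = cnt + q - 6 and 2*cnt + q > s + d - 7) must hold; in canonical form it is cnt + s != -5 and q + 2*s <= cnt and cnt = 5 and 2*cnt + q > d + s - 7.
Before skip: cnt + s != -5 and q + 2*s <= cnt and cnt = 5 and 2*cnt + q > d + s - 7
Before w := q + 1: cnt + s != -5 and q + 2*s <= cnt and cnt = 5 and 2*cnt + q > d + s - 7
Before skip: cnt + s != -5 and q + 2*s <= cnt and cnt = 5 and 2*cnt + q > d + s - 7
Before w := cnt + 6: cnt + s != -5 and q + 2*s <= cnt and cnt = 5 and 2*cnt + q > d + s - 7
Before w := w: cnt + s != -5 and q + 2*s <= cnt and cnt = 5 and 2*cnt + q > d + s - 7
Before q := s: cnt + s != -5 and 3*s <= cnt and cnt = 5 and 2*cnt > d - 7
Answer: WP = cnt + s != -5 and 3*s <= cnt and cnt = 5 and 2*cnt > d - 7


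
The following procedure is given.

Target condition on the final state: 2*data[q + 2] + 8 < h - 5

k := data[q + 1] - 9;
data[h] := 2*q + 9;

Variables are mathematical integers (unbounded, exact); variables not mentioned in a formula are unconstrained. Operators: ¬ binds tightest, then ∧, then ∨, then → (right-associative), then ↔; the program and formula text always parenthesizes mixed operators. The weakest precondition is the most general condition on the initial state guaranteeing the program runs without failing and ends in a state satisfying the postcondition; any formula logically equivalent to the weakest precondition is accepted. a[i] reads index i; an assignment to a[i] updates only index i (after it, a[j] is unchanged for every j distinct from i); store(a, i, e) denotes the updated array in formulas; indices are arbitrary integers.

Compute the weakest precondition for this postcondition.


Working backward. After the program, the postcondition 2*data[q + 2] + 8 < h - 5 must hold; in canonical form it is 2*data[q + 2] < h - 13.
Before data[h] := 2*q + 9: 2*store(data, h, 2*q + 9)[q + 2] < h - 13
Before k := data[q + 1] - 9: 2*store(data, h, 2*q + 9)[q + 2] < h - 13
Answer: WP = 2*store(data, h, 2*q + 9)[q + 2] < h - 13


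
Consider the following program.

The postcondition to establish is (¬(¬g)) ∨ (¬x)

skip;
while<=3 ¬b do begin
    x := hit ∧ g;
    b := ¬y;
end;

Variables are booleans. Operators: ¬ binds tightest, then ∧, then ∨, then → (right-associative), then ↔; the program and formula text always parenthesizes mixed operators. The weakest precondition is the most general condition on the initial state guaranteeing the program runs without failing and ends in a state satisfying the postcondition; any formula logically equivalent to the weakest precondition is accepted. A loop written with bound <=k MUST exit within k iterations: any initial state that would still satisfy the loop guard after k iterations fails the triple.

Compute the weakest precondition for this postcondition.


Working backward. After the program, the postcondition (¬(¬g)) ∨ (¬x) must hold; in canonical form it is g ∨ (¬x).
Before the loop (bound <=3), unroll the exhaustion recursion (WP_0 = exit-now case; WP_j = one more guarded iteration, up to j = 3):
  WP_0: b ∧ (g ∨ (¬x))
  WP_1: ((¬b) → ((¬y) ∧ (g ∨ (¬(hit ∧ g))))) ∧ (b → (g ∨ (¬x)))
  WP_2: ((¬b) → ((y → ((¬y) ∧ (g ∨ (¬(hit ∧ g))))) ∧ ((¬y) → (g ∨ (¬(hit ∧ g)))))) ∧ (b → (g ∨ (¬x)))
  WP_3: ((¬b) → ((y → ((y → ((¬y) ∧ (g ∨ (¬(hit ∧ g))))) ∧ ((¬y) → (g ∨ (¬(hit ∧ g)))))) ∧ ((¬y) → (g ∨ (¬(hit ∧ g)))))) ∧ (b → (g ∨ (¬x)))
So before the loop: ((¬b) → ((y → ((y → ((¬y) ∧ (g ∨ (¬(hit ∧ g))))) ∧ ((¬y) → (g ∨ (¬(hit ∧ g)))))) ∧ ((¬y) → (g ∨ (¬(hit ∧ g)))))) ∧ (b → (g ∨ (¬x)))
Before skip: ((¬b) → ((y → ((y → ((¬y) ∧ (g ∨ (¬(hit ∧ g))))) ∧ ((¬y) → (g ∨ (¬(hit ∧ g)))))) ∧ ((¬y) → (g ∨ (¬(hit ∧ g)))))) ∧ (b → (g ∨ (¬x)))
Answer: WP = ((¬b) → ((y → ((y → ((¬y) ∧ (g ∨ (¬(hit ∧ g))))) ∧ ((¬y) → (g ∨ (¬(hit ∧ g)))))) ∧ ((¬y) → (g ∨ (¬(hit ∧ g)))))) ∧ (b → (g ∨ (¬x)))


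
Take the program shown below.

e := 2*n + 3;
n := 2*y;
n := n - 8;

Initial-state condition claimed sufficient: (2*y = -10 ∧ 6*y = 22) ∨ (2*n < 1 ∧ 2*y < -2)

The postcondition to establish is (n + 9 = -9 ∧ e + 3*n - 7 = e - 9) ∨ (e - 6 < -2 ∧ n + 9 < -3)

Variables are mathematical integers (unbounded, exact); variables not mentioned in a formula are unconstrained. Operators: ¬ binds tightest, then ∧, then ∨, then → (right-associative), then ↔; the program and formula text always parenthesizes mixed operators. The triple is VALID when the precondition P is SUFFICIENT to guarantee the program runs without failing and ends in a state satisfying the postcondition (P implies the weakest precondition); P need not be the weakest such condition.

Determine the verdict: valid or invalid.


Working backward. After the program, the postcondition (n + 9 = -9 ∧ e + 3*n - 7 = e - 9) ∨ (e - 6 < -2 ∧ n + 9 < -3) must hold; in canonical form it is (n = -18 ∧ 3*n = -2) ∨ (e < 4 ∧ n < -12).
Before n := n - 8: (n = -10 ∧ 3*n = 22) ∨ (e < 4 ∧ n < -4)
Before n := 2*y: (2*y = -10 ∧ 6*y = 22) ∨ (e < 4 ∧ 2*y < -4)
Before e := 2*n + 3: (2*y = -10 ∧ 6*y = 22) ∨ (2*n < 1 ∧ 2*y < -4)
The weakest precondition is (2*y = -10 ∧ 6*y = 22) ∨ (2*n < 1 ∧ 2*y < -4).
Check whether (2*y = -10 ∧ 6*y = 22) ∨ (2*n < 1 ∧ 2*y < -2) implies it.
Countermodel: at the initial state n = 0, y = -2, the precondition holds but the weakest precondition fails.
Answer: invalid


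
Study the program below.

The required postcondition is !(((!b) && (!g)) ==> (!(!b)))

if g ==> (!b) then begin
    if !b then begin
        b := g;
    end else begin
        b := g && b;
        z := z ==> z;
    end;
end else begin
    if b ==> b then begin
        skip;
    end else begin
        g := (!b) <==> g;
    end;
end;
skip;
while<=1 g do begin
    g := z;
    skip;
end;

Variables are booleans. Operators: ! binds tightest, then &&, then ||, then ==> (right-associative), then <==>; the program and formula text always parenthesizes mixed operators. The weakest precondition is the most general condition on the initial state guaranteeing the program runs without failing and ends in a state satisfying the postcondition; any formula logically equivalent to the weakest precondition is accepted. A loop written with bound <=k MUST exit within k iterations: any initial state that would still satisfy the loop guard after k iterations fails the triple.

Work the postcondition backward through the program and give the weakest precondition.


Working backward. After the program, the postcondition !(((!b) && (!g)) ==> (!(!b))) must hold; in canonical form it is !(((!b) && (!g)) ==> b).
Before the loop (bound <=1), unroll the exhaustion recursion (WP_0 = exit-now case; WP_j = one more guarded iteration, up to j = 1):
  WP_0: (!g) && (!(((!b) && (!g)) ==> b))
  WP_1: (g ==> ((!z) && (!(((!b) && (!z)) ==> b)))) && ((!g) ==> (!(((!b) && (!g)) ==> b)))
So before the loop: (g ==> ((!z) && (!(((!b) && (!z)) ==> b)))) && ((!g) ==> (!(((!b) && (!g)) ==> b)))
Before skip: (g ==> ((!z) && (!(((!b) && (!z)) ==> b)))) && ((!g) ==> (!(((!b) && (!g)) ==> b)))
Then branch requires ((!b) ==> ((g ==> ((!z) && (!(((!g) && (!z)) ==> g)))) && ((!g) ==> (!((!g) ==> g))))) && (b ==> ((!g) && ((!g) ==> (!(((!(g && b)) && (!g)) ==> (g && b)))))); else branch requires (g ==> ((!z) && (!(((!b) && (!z)) ==> b)))) && ((!g) ==> (!(((!b) && (!g)) ==> b))).
Before the if: ((g ==> (!b)) ==> (((!b) ==> ((g ==> ((!z) && (!(((!g) && (!z)) ==> g)))) && ((!g) ==> (!((!g) ==> g))))) && (b ==> ((!g) && ((!g) ==> (!(((!(g && b)) && (!g)) ==> (g && b)))))))) && ((!(g ==> (!b))) ==> ((g ==> ((!z) && (!(((!b) && (!z)) ==> b)))) && ((!g) ==> (!(((!b) && (!g)) ==> b)))))
Answer: WP = ((g ==> (!b)) ==> (((!b) ==> ((g ==> ((!z) && (!(((!g) && (!z)) ==> g)))) && ((!g) ==> (!((!g) ==> g))))) && (b ==> ((!g) && ((!g) ==> (!(((!(g && b)) && (!g)) ==> (g && b)))))))) && ((!(g ==> (!b))) ==> ((g ==> ((!z) && (!(((!b) && (!z)) ==> b)))) && ((!g) ==> (!(((!b) && (!g)) ==> b)))))


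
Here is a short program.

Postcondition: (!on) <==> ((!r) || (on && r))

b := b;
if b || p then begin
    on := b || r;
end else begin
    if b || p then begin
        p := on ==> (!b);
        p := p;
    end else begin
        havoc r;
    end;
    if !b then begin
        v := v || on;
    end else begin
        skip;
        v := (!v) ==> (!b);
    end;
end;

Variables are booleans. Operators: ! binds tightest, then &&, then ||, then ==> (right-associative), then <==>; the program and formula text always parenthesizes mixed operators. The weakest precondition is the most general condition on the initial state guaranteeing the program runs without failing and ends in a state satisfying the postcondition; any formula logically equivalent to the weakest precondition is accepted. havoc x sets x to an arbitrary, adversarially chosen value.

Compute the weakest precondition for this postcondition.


Working backward. After the program, (!on) <==> ((!r) || (on && r)) must hold.
Then branch requires (!(b || r)) <==> ((!r) || ((b || r) && r)); else branch requires ((b || p) ==> (((!b) ==> ((!on) <==> ((!r) || (on && r)))) && (b ==> ((!on) <==> ((!r) || (on && r)))))) && ((!(b || p)) ==> (((!b) ==> ((!on) <==> on)) && (b ==> ((!on) <==> on)) && ((!b) ==> (!on)) && (b ==> (!on)))).
Before the if: ((b || p) ==> ((!(b || r)) <==> ((!r) || ((b || r) && r)))) && ((!(b || p)) ==> (((b || p) ==> (((!b) ==> ((!on) <==> ((!r) || (on && r)))) && (b ==> ((!on) <==> ((!r) || (on && r)))))) && ((!(b || p)) ==> (((!b) ==> ((!on) <==> on)) && (b ==> ((!on) <==> on)) && ((!b) ==> (!on)) && (b ==> (!on))))))
Before b := b: ((b || p) ==> ((!(b || r)) <==> ((!r) || ((b || r) && r)))) && ((!(b || p)) ==> (((b || p) ==> (((!b) ==> ((!on) <==> ((!r) || (on && r)))) && (b ==> ((!on) <==> ((!r) || (on && r)))))) && ((!(b || p)) ==> (((!b) ==> ((!on) <==> on)) && (b ==> ((!on) <==> on)) && ((!b) ==> (!on)) && (b ==> (!on))))))
Answer: WP = ((b || p) ==> ((!(b || r)) <==> ((!r) || ((b || r) && r)))) && ((!(b || p)) ==> (((b || p) ==> (((!b) ==> ((!on) <==> ((!r) || (on && r)))) && (b ==> ((!on) <==> ((!r) || (on && r)))))) && ((!(b || p)) ==> (((!b) ==> ((!on) <==> on)) && (b ==> ((!on) <==> on)) && ((!b) ==> (!on)) && (b ==> (!on))))))


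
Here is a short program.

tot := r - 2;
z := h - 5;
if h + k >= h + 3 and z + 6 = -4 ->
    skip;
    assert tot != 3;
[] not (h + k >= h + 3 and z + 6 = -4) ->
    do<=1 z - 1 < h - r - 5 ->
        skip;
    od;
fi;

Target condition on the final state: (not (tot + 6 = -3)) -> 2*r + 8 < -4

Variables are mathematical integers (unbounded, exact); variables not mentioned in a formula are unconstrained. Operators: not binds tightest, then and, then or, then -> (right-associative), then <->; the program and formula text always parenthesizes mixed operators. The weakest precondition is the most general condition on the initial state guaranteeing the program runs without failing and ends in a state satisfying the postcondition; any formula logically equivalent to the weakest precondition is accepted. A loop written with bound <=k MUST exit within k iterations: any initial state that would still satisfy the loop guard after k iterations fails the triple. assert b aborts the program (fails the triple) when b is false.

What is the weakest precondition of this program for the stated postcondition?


Working backward. After the program, the postcondition (not (tot + 6 = -3)) -> 2*r + 8 < -4 must hold; in canonical form it is (not (tot = -9)) -> 2*r < -12.
Then branch requires tot != 3 and ((not (tot = -9)) -> 2*r < -12); else branch requires (r + z < h - 4 -> ((not (r + z < h - 4)) and ((not (tot = -9)) -> 2*r < -12))) and ((not (r + z < h - 4)) -> ((not (tot = -9)) -> 2*r < -12)).
Before the if: ((k >= 3 and z = -10) -> (tot != 3 and ((not (tot = -9)) -> 2*r < -12))) and ((not (k >= 3 and z = -10)) -> ((r + z < h - 4 -> ((not (r + z < h - 4)) and ((not (tot = -9)) -> 2*r < -12))) and ((not (r + z < h - 4)) -> ((not (tot = -9)) -> 2*r < -12))))
Before z := h - 5: ((k >= 3 and h = -5) -> (tot != 3 and ((not (tot = -9)) -> 2*r < -12))) and ((not (k >= 3 and h = -5)) -> ((r < 1 -> ((not (r < 1)) and ((not (tot = -9)) -> 2*r < -12))) and ((not (r < 1)) -> ((not (tot = -9)) -> 2*r < -12))))
Before tot := r - 2: ((k >= 3 and h = -5) -> (r != 5 and ((not (r = -7)) -> 2*r < -12))) and ((not (k >= 3 and h = -5)) -> ((r < 1 -> ((not (r < 1)) and ((not (r = -7)) -> 2*r < -12))) and ((not (r < 1)) -> ((not (r = -7)) -> 2*r < -12))))
Answer: WP = ((k >= 3 and h = -5) -> (r != 5 and ((not (r = -7)) -> 2*r < -12))) and ((not (k >= 3 and h = -5)) -> ((r < 1 -> ((not (r < 1)) and ((not (r = -7)) -> 2*r < -12))) and ((not (r < 1)) -> ((not (r = -7)) -> 2*r < -12))))


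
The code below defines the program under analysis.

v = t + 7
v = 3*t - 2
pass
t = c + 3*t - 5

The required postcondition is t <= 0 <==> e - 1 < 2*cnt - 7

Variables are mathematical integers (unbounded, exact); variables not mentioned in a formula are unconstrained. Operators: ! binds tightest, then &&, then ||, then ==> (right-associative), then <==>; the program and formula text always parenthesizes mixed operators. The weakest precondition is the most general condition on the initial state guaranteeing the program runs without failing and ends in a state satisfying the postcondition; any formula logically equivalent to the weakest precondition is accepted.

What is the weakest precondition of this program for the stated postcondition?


Working backward. After the program, the postcondition t <= 0 <==> e - 1 < 2*cnt - 7 must hold; in canonical form it is t <= 0 <==> e < 2*cnt - 6.
Before t := c + 3*t - 5: c + 3*t <= 5 <==> e < 2*cnt - 6
Before skip: c + 3*t <= 5 <==> e < 2*cnt - 6
Before v := 3*t - 2: c + 3*t <= 5 <==> e < 2*cnt - 6
Before v := t + 7: c + 3*t <= 5 <==> e < 2*cnt - 6
Answer: WP = c + 3*t <= 5 <==> e < 2*cnt - 6


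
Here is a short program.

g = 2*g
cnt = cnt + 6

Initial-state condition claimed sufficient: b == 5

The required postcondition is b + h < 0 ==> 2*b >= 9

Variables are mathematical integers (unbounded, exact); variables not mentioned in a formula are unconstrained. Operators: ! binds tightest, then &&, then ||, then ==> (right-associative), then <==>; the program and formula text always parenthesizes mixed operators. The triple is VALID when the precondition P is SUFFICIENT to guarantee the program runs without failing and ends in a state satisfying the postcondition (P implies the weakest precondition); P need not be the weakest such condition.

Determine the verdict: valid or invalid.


Working backward. After the program, b + h < 0 ==> 2*b >= 9 must hold.
Before cnt := cnt + 6: b + h < 0 ==> 2*b >= 9
Before g := 2*g: b + h < 0 ==> 2*b >= 9
The weakest precondition is b + h < 0 ==> 2*b >= 9.
Check whether b == 5 implies it.
Every state satisfying the precondition satisfies the weakest precondition: the implication holds.
Answer: valid
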